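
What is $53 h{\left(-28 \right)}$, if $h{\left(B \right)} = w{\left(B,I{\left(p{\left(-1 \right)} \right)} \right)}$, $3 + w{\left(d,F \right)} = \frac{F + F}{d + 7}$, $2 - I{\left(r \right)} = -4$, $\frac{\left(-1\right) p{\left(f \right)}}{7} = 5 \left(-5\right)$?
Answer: $- \frac{1325}{7} \approx -189.29$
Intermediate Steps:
$p{\left(f \right)} = 175$ ($p{\left(f \right)} = - 7 \cdot 5 \left(-5\right) = \left(-7\right) \left(-25\right) = 175$)
$I{\left(r \right)} = 6$ ($I{\left(r \right)} = 2 - -4 = 2 + 4 = 6$)
$w{\left(d,F \right)} = -3 + \frac{2 F}{7 + d}$ ($w{\left(d,F \right)} = -3 + \frac{F + F}{d + 7} = -3 + \frac{2 F}{7 + d}$)
$h{\left(B \right)} = \frac{-9 - 3 B}{7 + B}$ ($h{\left(B \right)} = \frac{-21 - 3 B + 2 \cdot 6}{7 + B} = \frac{-21 - 3 B + 12}{7 + B} = \frac{-9 - 3 B}{7 + B}$)
$53 h{\left(-28 \right)} = 53 \frac{3 \left(-3 - -28\right)}{7 - 28} = 53 \frac{3 \left(-3 + 28\right)}{-21} = 53 \cdot 3 \left(- \frac{1}{21}\right) 25 = 53 \left(- \frac{25}{7}\right) = - \frac{1325}{7}$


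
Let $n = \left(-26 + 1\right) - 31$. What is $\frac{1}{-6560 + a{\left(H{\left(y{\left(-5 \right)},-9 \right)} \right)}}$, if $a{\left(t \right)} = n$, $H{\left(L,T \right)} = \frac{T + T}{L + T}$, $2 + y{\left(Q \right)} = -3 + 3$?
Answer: $- \frac{1}{6616} \approx -0.00015115$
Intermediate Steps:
$y{\left(Q \right)} = -2$ ($y{\left(Q \right)} = -2 + \left(-3 + 3\right) = -2 + 0 = -2$)
$H{\left(L,T \right)} = \frac{2 T}{L + T}$
$n = -56$ ($n = -25 - 31 = -56$)
$a{\left(t \right)} = -56$
$\frac{1}{-6560 + a{\left(H{\left(y{\left(-5 \right)},-9 \right)} \right)}} = \frac{1}{-6560 - 56} = \frac{1}{-6616} = - \frac{1}{6616}$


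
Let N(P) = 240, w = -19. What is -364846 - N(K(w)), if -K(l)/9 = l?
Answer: -365086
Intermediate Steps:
K(l) = -9*l
-364846 - N(K(w)) = -364846 - 1*240 = -364846 - 240 = -365086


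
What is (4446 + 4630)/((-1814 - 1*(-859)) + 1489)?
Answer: 4538/267 ≈ 16.996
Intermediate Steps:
(4446 + 4630)/((-1814 - 1*(-859)) + 1489) = 9076/((-1814 + 859) + 1489) = 9076/(-955 + 1489) = 9076/534 = 9076*(1/534) = 4538/267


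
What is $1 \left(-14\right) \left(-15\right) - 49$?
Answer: $161$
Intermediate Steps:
$1 \left(-14\right) \left(-15\right) - 49 = \left(-14\right) \left(-15\right) - 49 = 210 - 49 = 161$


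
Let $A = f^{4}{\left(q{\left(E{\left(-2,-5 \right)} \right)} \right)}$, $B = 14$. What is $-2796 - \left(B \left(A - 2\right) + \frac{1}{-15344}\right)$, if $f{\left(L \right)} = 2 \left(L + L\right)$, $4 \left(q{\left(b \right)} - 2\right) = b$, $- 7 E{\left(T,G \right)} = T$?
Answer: $- \frac{51692655823}{751856} \approx -68753.0$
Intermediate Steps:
$E{\left(T,G \right)} = - \frac{T}{7}$
$q{\left(b \right)} = 2 + \frac{b}{4}$
$f{\left(L \right)} = 4 L$ ($f{\left(L \right)} = 2 \cdot 2 L = 4 L$)
$A = \frac{11316496}{2401}$ ($A = \left(4 \left(2 + \frac{\left(- \frac{1}{7}\right) \left(-2\right)}{4}\right)\right)^{4} = \left(4 \left(2 + \frac{1}{4} \cdot \frac{2}{7}\right)\right)^{4} = \left(4 \left(2 + \frac{1}{14}\right)\right)^{4} = \left(4 \cdot \frac{29}{14}\right)^{4} = \left(\frac{58}{7}\right)^{4} = \frac{11316496}{2401} \approx 4713.2$)
$-2796 - \left(B \left(A - 2\right) + \frac{1}{-15344}\right) = -2796 - \left(14 \left(\frac{11316496}{2401} - 2\right) + \frac{1}{-15344}\right) = -2796 - \left(14 \cdot \frac{11311694}{2401} - \frac{1}{15344}\right) = -2796 - \left(\frac{22623388}{343} - \frac{1}{15344}\right) = -2796 - \frac{49590466447}{751856} = - \frac{51692655823}{751856}$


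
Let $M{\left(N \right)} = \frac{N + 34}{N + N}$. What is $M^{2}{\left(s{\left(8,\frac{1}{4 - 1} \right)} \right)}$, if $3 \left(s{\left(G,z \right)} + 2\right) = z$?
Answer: $\frac{289}{4} \approx 72.25$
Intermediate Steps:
$s{\left(G,z \right)} = -2 + \frac{z}{3}$
$M{\left(N \right)} = \frac{34 + N}{2 N}$
$M^{2}{\left(s{\left(8,\frac{1}{4 - 1} \right)} \right)} = \left(\frac{34 - \left(2 - \frac{1}{3 \left(4 - 1\right)}\right)}{2 \left(-2 + \frac{1}{3 \left(4 - 1\right)}\right)}\right)^{2} = \left(\frac{34 - \left(2 - \frac{1}{3 \cdot 3}\right)}{2 \left(-2 + \frac{1}{3 \cdot 3}\right)}\right)^{2} = \left(\frac{34 + \left(-2 + \frac{1}{3} \cdot \frac{1}{3}\right)}{2 \left(-2 + \frac{1}{3} \cdot \frac{1}{3}\right)}\right)^{2} = \left(\frac{34 + \left(-2 + \frac{1}{9}\right)}{2 \left(-2 + \frac{1}{9}\right)}\right)^{2} = \left(\frac{34 - \frac{17}{9}}{2 \left(- \frac{17}{9}\right)}\right)^{2} = \left(\frac{1}{2} \left(- \frac{9}{17}\right) \frac{289}{9}\right)^{2} = \left(- \frac{17}{2}\right)^{2} = \frac{289}{4}$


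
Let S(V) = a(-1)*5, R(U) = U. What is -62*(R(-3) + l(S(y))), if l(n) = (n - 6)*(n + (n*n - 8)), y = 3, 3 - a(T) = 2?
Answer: 1550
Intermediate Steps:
a(T) = 1 (a(T) = 3 - 1*2 = 3 - 2 = 1)
S(V) = 5 (S(V) = 1*5 = 5)
l(n) = (-6 + n)*(-8 + n + n²) (l(n) = (-6 + n)*(n + (n² - 8)) = (-6 + n)*(n + (-8 + n²)) = (-6 + n)*(-8 + n + n²))
-62*(R(-3) + l(S(y))) = -62*(-3 + (48 + 5³ - 14*5 - 5*5²)) = -62*(-3 + (48 + 125 - 70 - 5*25)) = -62*(-3 + (48 + 125 - 70 - 125)) = -62*(-3 - 22) = -62*(-25) = 1550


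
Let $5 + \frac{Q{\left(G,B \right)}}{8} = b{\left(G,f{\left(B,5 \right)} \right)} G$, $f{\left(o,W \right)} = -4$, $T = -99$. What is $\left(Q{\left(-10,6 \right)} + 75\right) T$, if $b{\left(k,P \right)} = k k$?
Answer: $788535$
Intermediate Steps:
$b{\left(k,P \right)} = k^{2}$
$Q{\left(G,B \right)} = -40 + 8 G^{3}$ ($Q{\left(G,B \right)} = -40 + 8 G^{2} G = -40 + 8 G^{3}$)
$\left(Q{\left(-10,6 \right)} + 75\right) T = \left(\left(-40 + 8 \left(-10\right)^{3}\right) + 75\right) \left(-99\right) = \left(\left(-40 + 8 \left(-1000\right)\right) + 75\right) \left(-99\right) = \left(\left(-40 - 8000\right) + 75\right) \left(-99\right) = \left(-8040 + 75\right) \left(-99\right) = \left(-7965\right) \left(-99\right) = 788535$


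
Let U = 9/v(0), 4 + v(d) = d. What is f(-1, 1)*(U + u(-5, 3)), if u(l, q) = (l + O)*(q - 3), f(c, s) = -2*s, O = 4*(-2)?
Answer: 9/2 ≈ 4.5000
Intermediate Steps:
O = -8
v(d) = -4 + d
U = -9/4 (U = 9/(-4 + 0) = 9/(-4) = 9*(-1/4) = -9/4 ≈ -2.2500)
u(l, q) = (-8 + l)*(-3 + q) (u(l, q) = (l - 8)*(q - 3) = (-8 + l)*(-3 + q))
f(-1, 1)*(U + u(-5, 3)) = (-2*1)*(-9/4 + (24 - 8*3 - 3*(-5) - 5*3)) = -2*(-9/4 + (24 - 24 + 15 - 15)) = -2*(-9/4 + 0) = -2*(-9/4) = 9/2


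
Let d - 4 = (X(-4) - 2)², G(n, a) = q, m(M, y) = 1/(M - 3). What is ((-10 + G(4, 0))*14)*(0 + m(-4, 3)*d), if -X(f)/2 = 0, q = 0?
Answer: 160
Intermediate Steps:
m(M, y) = 1/(-3 + M)
X(f) = 0 (X(f) = -2*0 = 0)
G(n, a) = 0
d = 8 (d = 4 + (0 - 2)² = 4 + (-2)² = 4 + 4 = 8)
((-10 + G(4, 0))*14)*(0 + m(-4, 3)*d) = ((-10 + 0)*14)*(0 + 8/(-3 - 4)) = (-10*14)*(0 + 8/(-7)) = -140*(0 - ⅐*8) = -140*(0 - 8/7) = -140*(-8/7) = 160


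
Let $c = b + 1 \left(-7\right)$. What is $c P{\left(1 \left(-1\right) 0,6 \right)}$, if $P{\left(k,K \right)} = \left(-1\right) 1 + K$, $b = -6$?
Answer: $-65$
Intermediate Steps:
$c = -13$ ($c = -6 + 1 \left(-7\right) = -6 - 7 = -13$)
$P{\left(k,K \right)} = -1 + K$
$c P{\left(1 \left(-1\right) 0,6 \right)} = - 13 \left(-1 + 6\right) = \left(-13\right) 5 = -65$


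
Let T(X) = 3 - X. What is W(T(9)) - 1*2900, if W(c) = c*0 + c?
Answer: -2906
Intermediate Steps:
W(c) = c (W(c) = 0 + c = c)
W(T(9)) - 1*2900 = (3 - 1*9) - 1*2900 = (3 - 9) - 2900 = -6 - 2900 = -2906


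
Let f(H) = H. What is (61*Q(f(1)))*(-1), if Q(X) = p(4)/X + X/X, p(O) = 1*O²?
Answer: -1037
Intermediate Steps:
p(O) = O²
Q(X) = 1 + 16/X (Q(X) = 4²/X + X/X = 16/X + 1 = 1 + 16/X)
(61*Q(f(1)))*(-1) = (61*((16 + 1)/1))*(-1) = (61*(1*17))*(-1) = (61*17)*(-1) = 1037*(-1) = -1037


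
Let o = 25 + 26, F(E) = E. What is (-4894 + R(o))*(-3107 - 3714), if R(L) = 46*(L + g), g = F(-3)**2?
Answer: 14556014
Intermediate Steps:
g = 9 (g = (-3)**2 = 9)
o = 51
R(L) = 414 + 46*L (R(L) = 46*(L + 9) = 46*(9 + L) = 414 + 46*L)
(-4894 + R(o))*(-3107 - 3714) = (-4894 + (414 + 46*51))*(-3107 - 3714) = (-4894 + (414 + 2346))*(-6821) = (-4894 + 2760)*(-6821) = -2134*(-6821) = 14556014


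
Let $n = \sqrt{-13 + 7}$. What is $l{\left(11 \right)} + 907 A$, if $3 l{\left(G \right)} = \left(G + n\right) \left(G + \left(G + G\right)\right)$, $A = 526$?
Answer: $477203 + 11 i \sqrt{6} \approx 4.772 \cdot 10^{5} + 26.944 i$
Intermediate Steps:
$n = i \sqrt{6}$ ($n = \sqrt{-6} = i \sqrt{6} \approx 2.4495 i$)
$l{\left(G \right)} = G \left(G + i \sqrt{6}\right)$ ($l{\left(G \right)} = \frac{\left(G + i \sqrt{6}\right) \left(G + \left(G + G\right)\right)}{3} = \frac{\left(G + i \sqrt{6}\right) \left(G + 2 G\right)}{3} = \frac{\left(G + i \sqrt{6}\right) 3 G}{3} = \frac{3 G \left(G + i \sqrt{6}\right)}{3} = G \left(G + i \sqrt{6}\right)$)
$l{\left(11 \right)} + 907 A = 11 \left(11 + i \sqrt{6}\right) + 907 \cdot 526 = \left(121 + 11 i \sqrt{6}\right) + 477082 = 477203 + 11 i \sqrt{6}$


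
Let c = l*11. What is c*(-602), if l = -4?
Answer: 26488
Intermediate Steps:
c = -44 (c = -4*11 = -44)
c*(-602) = -44*(-602) = 26488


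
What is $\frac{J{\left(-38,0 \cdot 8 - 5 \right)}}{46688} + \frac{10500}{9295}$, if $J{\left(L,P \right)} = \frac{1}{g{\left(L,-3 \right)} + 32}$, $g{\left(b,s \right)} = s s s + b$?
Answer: $\frac{294134231}{260378976} \approx 1.1296$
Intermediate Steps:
$g{\left(b,s \right)} = b + s^{3}$ ($g{\left(b,s \right)} = s s^{2} + b = s^{3} + b = b + s^{3}$)
$J{\left(L,P \right)} = \frac{1}{5 + L}$ ($J{\left(L,P \right)} = \frac{1}{\left(L + \left(-3\right)^{3}\right) + 32} = \frac{1}{\left(L - 27\right) + 32} = \frac{1}{\left(-27 + L\right) + 32} = \frac{1}{5 + L}$)
$\frac{J{\left(-38,0 \cdot 8 - 5 \right)}}{46688} + \frac{10500}{9295} = \frac{1}{\left(5 - 38\right) 46688} + \frac{10500}{9295} = \frac{1}{-33} \cdot \frac{1}{46688} + 10500 \cdot \frac{1}{9295} = \left(- \frac{1}{33}\right) \frac{1}{46688} + \frac{2100}{1859} = - \frac{1}{1540704} + \frac{2100}{1859} = \frac{294134231}{260378976}$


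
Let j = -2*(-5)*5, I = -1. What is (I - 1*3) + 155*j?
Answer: 7746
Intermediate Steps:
j = 50 (j = 10*5 = 50)
(I - 1*3) + 155*j = (-1 - 1*3) + 155*50 = (-1 - 3) + 7750 = -4 + 7750 = 7746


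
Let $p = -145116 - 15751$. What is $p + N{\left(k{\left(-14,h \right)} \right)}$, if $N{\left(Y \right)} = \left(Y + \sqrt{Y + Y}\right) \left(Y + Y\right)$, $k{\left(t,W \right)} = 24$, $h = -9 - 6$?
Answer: $-159715 + 192 \sqrt{3} \approx -1.5938 \cdot 10^{5}$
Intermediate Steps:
$h = -15$ ($h = -9 - 6 = -15$)
$p = -160867$ ($p = -145116 - 15751 = -160867$)
$N{\left(Y \right)} = 2 Y \left(Y + \sqrt{2} \sqrt{Y}\right)$ ($N{\left(Y \right)} = \left(Y + \sqrt{2 Y}\right) 2 Y = \left(Y + \sqrt{2} \sqrt{Y}\right) 2 Y = 2 Y \left(Y + \sqrt{2} \sqrt{Y}\right)$)
$p + N{\left(k{\left(-14,h \right)} \right)} = -160867 + \left(2 \cdot 24^{2} + 2 \sqrt{2} \cdot 24^{\frac{3}{2}}\right) = -160867 + \left(2 \cdot 576 + 2 \sqrt{2} \cdot 48 \sqrt{6}\right) = -160867 + \left(1152 + 192 \sqrt{3}\right) = -159715 + 192 \sqrt{3}$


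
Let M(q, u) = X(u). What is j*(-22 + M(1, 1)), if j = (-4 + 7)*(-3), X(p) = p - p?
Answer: 198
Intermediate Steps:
X(p) = 0
M(q, u) = 0
j = -9 (j = 3*(-3) = -9)
j*(-22 + M(1, 1)) = -9*(-22 + 0) = -9*(-22) = 198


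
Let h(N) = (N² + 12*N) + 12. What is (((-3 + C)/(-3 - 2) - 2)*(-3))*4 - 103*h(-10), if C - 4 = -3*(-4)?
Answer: 4396/5 ≈ 879.20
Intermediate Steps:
C = 16 (C = 4 - 3*(-4) = 4 + 12 = 16)
h(N) = 12 + N² + 12*N
(((-3 + C)/(-3 - 2) - 2)*(-3))*4 - 103*h(-10) = (((-3 + 16)/(-3 - 2) - 2)*(-3))*4 - 103*(12 + (-10)² + 12*(-10)) = ((13/(-5) - 2)*(-3))*4 - 103*(12 + 100 - 120) = ((13*(-⅕) - 2)*(-3))*4 - 103*(-8) = ((-13/5 - 2)*(-3))*4 + 824 = -23/5*(-3)*4 + 824 = (69/5)*4 + 824 = 276/5 + 824 = 4396/5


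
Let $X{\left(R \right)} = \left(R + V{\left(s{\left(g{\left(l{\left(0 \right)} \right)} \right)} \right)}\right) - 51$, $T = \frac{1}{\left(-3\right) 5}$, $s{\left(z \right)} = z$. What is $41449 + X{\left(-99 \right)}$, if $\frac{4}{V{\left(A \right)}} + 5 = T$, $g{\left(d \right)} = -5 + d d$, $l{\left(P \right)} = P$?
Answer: $\frac{784666}{19} \approx 41298.0$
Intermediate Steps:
$g{\left(d \right)} = -5 + d^{2}$
$T = - \frac{1}{15}$ ($T = \frac{1}{-15} = - \frac{1}{15} \approx -0.066667$)
$V{\left(A \right)} = - \frac{15}{19}$ ($V{\left(A \right)} = \frac{4}{-5 - \frac{1}{15}} = \frac{4}{- \frac{76}{15}} = 4 \left(- \frac{15}{76}\right) = - \frac{15}{19}$)
$X{\left(R \right)} = - \frac{984}{19} + R$ ($X{\left(R \right)} = \left(R - \frac{15}{19}\right) - 51 = \left(- \frac{15}{19} + R\right) - 51 = - \frac{984}{19} + R$)
$41449 + X{\left(-99 \right)} = 41449 - \frac{2865}{19} = \frac{784666}{19}$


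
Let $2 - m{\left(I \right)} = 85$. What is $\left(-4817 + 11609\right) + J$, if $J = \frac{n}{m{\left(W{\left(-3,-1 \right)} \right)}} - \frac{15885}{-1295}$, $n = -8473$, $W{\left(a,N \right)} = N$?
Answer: $\frac{148465822}{21497} \approx 6906.4$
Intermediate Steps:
$m{\left(I \right)} = -83$ ($m{\left(I \right)} = 2 - 85 = -83$)
$J = \frac{2458198}{21497}$ ($J = - \frac{8473}{-83} - \frac{15885}{-1295} = \left(-8473\right) \left(- \frac{1}{83}\right) - - \frac{3177}{259} = \frac{8473}{83} + \frac{3177}{259} = \frac{2458198}{21497} \approx 114.35$)
$\left(-4817 + 11609\right) + J = \left(-4817 + 11609\right) + \frac{2458198}{21497} = 6792 + \frac{2458198}{21497} = \frac{148465822}{21497}$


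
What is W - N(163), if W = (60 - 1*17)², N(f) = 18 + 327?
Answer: 1504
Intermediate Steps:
N(f) = 345
W = 1849 (W = (60 - 17)² = 43² = 1849)
W - N(163) = 1849 - 1*345 = 1849 - 345 = 1504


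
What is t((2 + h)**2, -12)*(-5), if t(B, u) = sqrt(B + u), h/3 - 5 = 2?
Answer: -5*sqrt(517) ≈ -113.69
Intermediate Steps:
h = 21 (h = 15 + 3*2 = 15 + 6 = 21)
t((2 + h)**2, -12)*(-5) = sqrt((2 + 21)**2 - 12)*(-5) = sqrt(23**2 - 12)*(-5) = sqrt(529 - 12)*(-5) = sqrt(517)*(-5) = -5*sqrt(517)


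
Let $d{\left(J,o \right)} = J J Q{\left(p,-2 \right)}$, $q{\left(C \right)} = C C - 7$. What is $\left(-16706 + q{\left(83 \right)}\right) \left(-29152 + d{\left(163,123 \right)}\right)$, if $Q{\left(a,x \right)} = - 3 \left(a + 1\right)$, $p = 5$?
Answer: $4984638656$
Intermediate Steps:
$Q{\left(a,x \right)} = -3 - 3 a$ ($Q{\left(a,x \right)} = - 3 \left(1 + a\right) = -3 - 3 a$)
$q{\left(C \right)} = -7 + C^{2}$ ($q{\left(C \right)} = C^{2} - 7 = -7 + C^{2}$)
$d{\left(J,o \right)} = - 18 J^{2}$ ($d{\left(J,o \right)} = J J \left(-3 - 15\right) = J^{2} \left(-3 - 15\right) = J^{2} \left(-18\right) = - 18 J^{2}$)
$\left(-16706 + q{\left(83 \right)}\right) \left(-29152 + d{\left(163,123 \right)}\right) = \left(-16706 - \left(7 - 83^{2}\right)\right) \left(-29152 - 18 \cdot 163^{2}\right) = \left(-16706 + \left(-7 + 6889\right)\right) \left(-29152 - 478242\right) = \left(-16706 + 6882\right) \left(-29152 - 478242\right) = \left(-9824\right) \left(-507394\right) = 4984638656$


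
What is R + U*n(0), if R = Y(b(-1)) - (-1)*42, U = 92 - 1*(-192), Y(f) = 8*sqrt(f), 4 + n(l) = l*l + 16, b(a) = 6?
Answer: 3450 + 8*sqrt(6) ≈ 3469.6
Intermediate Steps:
n(l) = 12 + l**2 (n(l) = -4 + (l*l + 16) = -4 + (l**2 + 16) = -4 + (16 + l**2) = 12 + l**2)
U = 284 (U = 92 + 192 = 284)
R = 42 + 8*sqrt(6) (R = 8*sqrt(6) - (-1)*42 = 8*sqrt(6) - 1*(-42) = 8*sqrt(6) + 42 = 42 + 8*sqrt(6) ≈ 61.596)
R + U*n(0) = (42 + 8*sqrt(6)) + 284*(12 + 0**2) = (42 + 8*sqrt(6)) + 284*(12 + 0) = (42 + 8*sqrt(6)) + 284*12 = (42 + 8*sqrt(6)) + 3408 = 3450 + 8*sqrt(6)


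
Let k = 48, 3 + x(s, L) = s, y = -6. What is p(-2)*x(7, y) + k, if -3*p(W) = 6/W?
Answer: 52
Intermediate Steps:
x(s, L) = -3 + s
p(W) = -2/W
p(-2)*x(7, y) + k = (-2/(-2))*(-3 + 7) + 48 = -2*(-½)*4 + 48 = 1*4 + 48 = 4 + 48 = 52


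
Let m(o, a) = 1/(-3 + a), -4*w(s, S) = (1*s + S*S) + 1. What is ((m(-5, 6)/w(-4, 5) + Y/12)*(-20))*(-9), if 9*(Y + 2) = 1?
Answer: -1295/33 ≈ -39.242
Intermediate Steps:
Y = -17/9 (Y = -2 + (⅑)*1 = -2 + ⅑ = -17/9 ≈ -1.8889)
w(s, S) = -¼ - s/4 - S²/4 (w(s, S) = -((1*s + S*S) + 1)/4 = -((s + S²) + 1)/4 = -(1 + s + S²)/4 = -¼ - s/4 - S²/4)
((m(-5, 6)/w(-4, 5) + Y/12)*(-20))*(-9) = ((1/((-3 + 6)*(-¼ - ¼*(-4) - ¼*5²)) - 17/9/12)*(-20))*(-9) = ((1/(3*(-¼ + 1 - ¼*25)) - 17/9*1/12)*(-20))*(-9) = ((1/(3*(-¼ + 1 - 25/4)) - 17/108)*(-20))*(-9) = ((1/(3*(-11/2)) - 17/108)*(-20))*(-9) = (((⅓)*(-2/11) - 17/108)*(-20))*(-9) = ((-2/33 - 17/108)*(-20))*(-9) = -259/1188*(-20)*(-9) = (1295/297)*(-9) = -1295/33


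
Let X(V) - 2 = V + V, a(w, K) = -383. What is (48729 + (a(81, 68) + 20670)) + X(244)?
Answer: 69506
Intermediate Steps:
X(V) = 2 + 2*V (X(V) = 2 + (V + V) = 2 + 2*V)
(48729 + (a(81, 68) + 20670)) + X(244) = (48729 + (-383 + 20670)) + (2 + 2*244) = (48729 + 20287) + (2 + 488) = 69016 + 490 = 69506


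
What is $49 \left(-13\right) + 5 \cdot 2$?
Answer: $-627$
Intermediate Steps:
$49 \left(-13\right) + 5 \cdot 2 = -637 + 10 = -627$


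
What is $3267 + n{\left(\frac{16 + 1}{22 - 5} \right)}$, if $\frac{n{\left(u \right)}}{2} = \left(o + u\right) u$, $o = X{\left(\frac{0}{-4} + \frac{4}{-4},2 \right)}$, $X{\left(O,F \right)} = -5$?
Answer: $3259$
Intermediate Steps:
$o = -5$
$n{\left(u \right)} = 2 u \left(-5 + u\right)$ ($n{\left(u \right)} = 2 \left(-5 + u\right) u = 2 u \left(-5 + u\right)$)
$3267 + n{\left(\frac{16 + 1}{22 - 5} \right)} = 3267 + 2 \frac{16 + 1}{22 - 5} \left(-5 + \frac{16 + 1}{22 - 5}\right) = 3267 + 2 \cdot \frac{17}{17} \left(-5 + \frac{17}{17}\right) = 3267 + 2 \cdot 17 \cdot \frac{1}{17} \left(-5 + 17 \cdot \frac{1}{17}\right) = 3267 + 2 \cdot 1 \left(-5 + 1\right) = 3267 + 2 \cdot 1 \left(-4\right) = 3267 - 8 = 3259$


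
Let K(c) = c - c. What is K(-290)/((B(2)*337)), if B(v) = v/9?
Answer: 0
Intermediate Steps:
B(v) = v/9 (B(v) = v*(1/9) = v/9)
K(c) = 0
K(-290)/((B(2)*337)) = 0/((((1/9)*2)*337)) = 0/(((2/9)*337)) = 0/(674/9) = 0*(9/674) = 0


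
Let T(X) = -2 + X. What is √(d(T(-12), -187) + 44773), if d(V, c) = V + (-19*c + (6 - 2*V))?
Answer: √48346 ≈ 219.88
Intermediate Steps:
d(V, c) = 6 - V - 19*c (d(V, c) = V + (6 - 19*c - 2*V) = 6 - V - 19*c)
√(d(T(-12), -187) + 44773) = √((6 - (-2 - 12) - 19*(-187)) + 44773) = √((6 - 1*(-14) + 3553) + 44773) = √((6 + 14 + 3553) + 44773) = √(3573 + 44773) = √48346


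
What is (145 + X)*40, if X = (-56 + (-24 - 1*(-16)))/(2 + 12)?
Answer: 39320/7 ≈ 5617.1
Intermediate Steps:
X = -32/7 (X = (-56 + (-24 + 16))/14 = (-56 - 8)*(1/14) = -64*1/14 = -32/7 ≈ -4.5714)
(145 + X)*40 = (145 - 32/7)*40 = (983/7)*40 = 39320/7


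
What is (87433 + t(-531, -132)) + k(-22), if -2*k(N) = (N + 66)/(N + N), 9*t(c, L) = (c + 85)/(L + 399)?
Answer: 420204509/4806 ≈ 87433.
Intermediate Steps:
t(c, L) = (85 + c)/(9*(399 + L)) (t(c, L) = ((c + 85)/(L + 399))/9 = ((85 + c)/(399 + L))/9 = (85 + c)/(9*(399 + L)))
k(N) = -(66 + N)/(4*N) (k(N) = -(N + 66)/(2*(N + N)) = -(66 + N)/(2*(2*N)) = -(66 + N)*1/(2*N)/2 = -(66 + N)/(4*N))
(87433 + t(-531, -132)) + k(-22) = (87433 + (85 - 531)/(9*(399 - 132))) + (¼)*(-66 - 1*(-22))/(-22) = (87433 + (⅑)*(-446)/267) + (¼)*(-1/22)*(-66 + 22) = (87433 + (⅑)*(1/267)*(-446)) + (¼)*(-1/22)*(-44) = (87433 - 446/2403) + ½ = 210101053/2403 + ½ = 420204509/4806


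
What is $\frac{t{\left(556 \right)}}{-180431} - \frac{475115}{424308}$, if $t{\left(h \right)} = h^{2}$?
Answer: $- \frac{216894352453}{76558316748} \approx -2.8331$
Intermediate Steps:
$\frac{t{\left(556 \right)}}{-180431} - \frac{475115}{424308} = \frac{556^{2}}{-180431} - \frac{475115}{424308} = 309136 \left(- \frac{1}{180431}\right) - \frac{475115}{424308} = - \frac{309136}{180431} - \frac{475115}{424308} = - \frac{216894352453}{76558316748}$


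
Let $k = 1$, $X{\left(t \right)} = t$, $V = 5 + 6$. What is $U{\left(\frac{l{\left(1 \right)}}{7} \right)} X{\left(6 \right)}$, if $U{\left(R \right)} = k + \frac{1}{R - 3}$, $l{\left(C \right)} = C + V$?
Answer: $\frac{4}{3} \approx 1.3333$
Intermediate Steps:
$V = 11$
$l{\left(C \right)} = 11 + C$ ($l{\left(C \right)} = C + 11 = 11 + C$)
$U{\left(R \right)} = 1 + \frac{1}{-3 + R}$ ($U{\left(R \right)} = 1 + \frac{1}{R - 3} = 1 + \frac{1}{-3 + R}$)
$U{\left(\frac{l{\left(1 \right)}}{7} \right)} X{\left(6 \right)} = \frac{-2 + \frac{11 + 1}{7}}{-3 + \frac{11 + 1}{7}} \cdot 6 = \frac{-2 + 12 \cdot \frac{1}{7}}{-3 + 12 \cdot \frac{1}{7}} \cdot 6 = \frac{-2 + \frac{12}{7}}{-3 + \frac{12}{7}} \cdot 6 = \frac{1}{- \frac{9}{7}} \left(- \frac{2}{7}\right) 6 = \left(- \frac{7}{9}\right) \left(- \frac{2}{7}\right) 6 = \frac{2}{9} \cdot 6 = \frac{4}{3}$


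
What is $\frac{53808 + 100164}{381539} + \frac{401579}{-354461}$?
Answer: $- \frac{98640980989}{135240695479} \approx -0.72937$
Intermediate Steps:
$\frac{53808 + 100164}{381539} + \frac{401579}{-354461} = 153972 \cdot \frac{1}{381539} + 401579 \left(- \frac{1}{354461}\right) = \frac{153972}{381539} - \frac{401579}{354461} = - \frac{98640980989}{135240695479}$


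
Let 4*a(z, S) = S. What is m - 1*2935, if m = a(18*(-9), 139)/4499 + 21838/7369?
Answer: -388823737001/132612524 ≈ -2932.0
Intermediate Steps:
a(z, S) = S/4
m = 394020939/132612524 (m = ((1/4)*139)/4499 + 21838/7369 = (139/4)*(1/4499) + 21838*(1/7369) = 139/17996 + 21838/7369 = 394020939/132612524 ≈ 2.9712)
m - 1*2935 = 394020939/132612524 - 1*2935 = 394020939/132612524 - 2935 = -388823737001/132612524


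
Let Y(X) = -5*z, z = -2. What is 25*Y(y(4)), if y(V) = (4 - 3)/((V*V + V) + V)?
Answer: 250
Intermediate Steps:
y(V) = 1/(V² + 2*V) (y(V) = 1/((V² + V) + V) = 1/((V + V²) + V) = 1/(V² + 2*V))
Y(X) = 10 (Y(X) = -5*(-2) = 10)
25*Y(y(4)) = 25*10 = 250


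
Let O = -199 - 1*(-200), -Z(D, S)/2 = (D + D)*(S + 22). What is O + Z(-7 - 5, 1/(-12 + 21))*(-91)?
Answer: -289741/3 ≈ -96580.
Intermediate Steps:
Z(D, S) = -4*D*(22 + S) (Z(D, S) = -2*(D + D)*(S + 22) = -2*2*D*(22 + S) = -4*D*(22 + S))
O = 1 (O = -199 + 200 = 1)
O + Z(-7 - 5, 1/(-12 + 21))*(-91) = 1 - 4*(-7 - 5)*(22 + 1/(-12 + 21))*(-91) = 1 - 4*(-12)*(22 + 1/9)*(-91) = 1 - 4*(-12)*(22 + ⅑)*(-91) = 1 - 4*(-12)*199/9*(-91) = 1 + (3184/3)*(-91) = 1 - 289744/3 = -289741/3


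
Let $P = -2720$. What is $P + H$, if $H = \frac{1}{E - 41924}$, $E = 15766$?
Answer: $- \frac{71149761}{26158} \approx -2720.0$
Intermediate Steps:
$H = - \frac{1}{26158}$ ($H = \frac{1}{15766 - 41924} = \frac{1}{-26158} = - \frac{1}{26158} \approx -3.8229 \cdot 10^{-5}$)
$P + H = -2720 - \frac{1}{26158} = - \frac{71149761}{26158}$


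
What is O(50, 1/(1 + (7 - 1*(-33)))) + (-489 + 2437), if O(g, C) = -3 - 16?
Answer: 1929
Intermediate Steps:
O(g, C) = -19
O(50, 1/(1 + (7 - 1*(-33)))) + (-489 + 2437) = -19 + (-489 + 2437) = -19 + 1948 = 1929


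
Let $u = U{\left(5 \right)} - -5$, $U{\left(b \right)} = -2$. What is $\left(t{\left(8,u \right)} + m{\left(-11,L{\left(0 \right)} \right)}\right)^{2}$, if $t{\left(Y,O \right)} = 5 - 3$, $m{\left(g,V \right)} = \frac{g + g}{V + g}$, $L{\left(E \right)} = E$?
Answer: $16$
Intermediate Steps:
$u = 3$ ($u = -2 - -5 = -2 + 5 = 3$)
$m{\left(g,V \right)} = \frac{2 g}{V + g}$
$t{\left(Y,O \right)} = 2$
$\left(t{\left(8,u \right)} + m{\left(-11,L{\left(0 \right)} \right)}\right)^{2} = \left(2 + 2 \left(-11\right) \frac{1}{0 - 11}\right)^{2} = \left(2 + 2 \left(-11\right) \frac{1}{-11}\right)^{2} = \left(2 + 2 \left(-11\right) \left(- \frac{1}{11}\right)\right)^{2} = \left(2 + 2\right)^{2} = 4^{2} = 16$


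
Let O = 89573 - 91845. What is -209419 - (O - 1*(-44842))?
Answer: -251989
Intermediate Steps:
O = -2272
-209419 - (O - 1*(-44842)) = -209419 - (-2272 - 1*(-44842)) = -209419 - (-2272 + 44842) = -209419 - 1*42570 = -209419 - 42570 = -251989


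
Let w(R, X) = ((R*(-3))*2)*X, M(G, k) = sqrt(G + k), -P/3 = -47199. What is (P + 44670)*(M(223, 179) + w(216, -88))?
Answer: 21243378816 + 186267*sqrt(402) ≈ 2.1247e+10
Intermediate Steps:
P = 141597 (P = -3*(-47199) = 141597)
w(R, X) = -6*R*X (w(R, X) = (-3*R*2)*X = (-6*R)*X = -6*R*X)
(P + 44670)*(M(223, 179) + w(216, -88)) = (141597 + 44670)*(sqrt(223 + 179) - 6*216*(-88)) = 186267*(sqrt(402) + 114048) = 186267*(114048 + sqrt(402)) = 21243378816 + 186267*sqrt(402)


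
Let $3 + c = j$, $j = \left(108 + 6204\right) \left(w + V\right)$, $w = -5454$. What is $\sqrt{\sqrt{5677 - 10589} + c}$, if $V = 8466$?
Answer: $\sqrt{19011741 + 4 i \sqrt{307}} \approx 4360.2 + 0.008 i$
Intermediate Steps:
$j = 19011744$ ($j = \left(108 + 6204\right) \left(-5454 + 8466\right) = 6312 \cdot 3012 = 19011744$)
$c = 19011741$ ($c = -3 + 19011744 = 19011741$)
$\sqrt{\sqrt{5677 - 10589} + c} = \sqrt{\sqrt{5677 - 10589} + 19011741} = \sqrt{\sqrt{-4912} + 19011741} = \sqrt{4 i \sqrt{307} + 19011741} = \sqrt{19011741 + 4 i \sqrt{307}}$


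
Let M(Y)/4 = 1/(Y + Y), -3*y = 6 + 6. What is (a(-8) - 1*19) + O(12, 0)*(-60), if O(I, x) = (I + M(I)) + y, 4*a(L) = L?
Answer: -511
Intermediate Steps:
a(L) = L/4
y = -4 (y = -(6 + 6)/3 = -⅓*12 = -4)
M(Y) = 2/Y (M(Y) = 4/(Y + Y) = 4/((2*Y)) = 4*(1/(2*Y)) = 2/Y)
O(I, x) = -4 + I + 2/I (O(I, x) = (I + 2/I) - 4 = -4 + I + 2/I)
(a(-8) - 1*19) + O(12, 0)*(-60) = ((¼)*(-8) - 1*19) + (-4 + 12 + 2/12)*(-60) = (-2 - 19) + (-4 + 12 + 2*(1/12))*(-60) = -21 + (-4 + 12 + ⅙)*(-60) = -21 + (49/6)*(-60) = -21 - 490 = -511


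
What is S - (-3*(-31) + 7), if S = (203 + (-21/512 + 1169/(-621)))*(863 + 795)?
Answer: 52984299923/158976 ≈ 3.3329e+5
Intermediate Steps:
S = 53000197523/158976 (S = (203 + (-21*1/512 + 1169*(-1/621)))*1658 = (203 + (-21/512 - 1169/621))*1658 = (203 - 611569/317952)*1658 = (63932687/317952)*1658 = 53000197523/158976 ≈ 3.3339e+5)
S - (-3*(-31) + 7) = 53000197523/158976 - (-3*(-31) + 7) = 53000197523/158976 - (93 + 7) = 53000197523/158976 - 1*100 = 53000197523/158976 - 100 = 52984299923/158976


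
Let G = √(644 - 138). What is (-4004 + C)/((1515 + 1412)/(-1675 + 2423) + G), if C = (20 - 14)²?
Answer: 8687523328/274541695 - 2220111872*√506/274541695 ≈ -150.26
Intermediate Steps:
G = √506 ≈ 22.494
C = 36 (C = 6² = 36)
(-4004 + C)/((1515 + 1412)/(-1675 + 2423) + G) = (-4004 + 36)/((1515 + 1412)/(-1675 + 2423) + √506) = -3968/(2927/748 + √506)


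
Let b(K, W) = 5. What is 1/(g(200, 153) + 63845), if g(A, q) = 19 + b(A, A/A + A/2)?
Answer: 1/63869 ≈ 1.5657e-5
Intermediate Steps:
g(A, q) = 24 (g(A, q) = 19 + 5 = 24)
1/(g(200, 153) + 63845) = 1/(24 + 63845) = 1/63869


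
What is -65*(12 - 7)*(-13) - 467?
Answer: 3758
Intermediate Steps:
-65*(12 - 7)*(-13) - 467 = -325*(-13) - 467 = -65*(-65) - 467 = 4225 - 467 = 3758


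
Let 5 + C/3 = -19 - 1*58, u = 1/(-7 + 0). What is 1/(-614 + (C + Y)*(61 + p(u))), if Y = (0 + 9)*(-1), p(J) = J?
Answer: -7/112928 ≈ -6.1986e-5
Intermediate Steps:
u = -1/7 (u = 1/(-7) = -1/7 ≈ -0.14286)
C = -246 (C = -15 + 3*(-19 - 1*58) = -15 + 3*(-19 - 58) = -15 + 3*(-77) = -15 - 231 = -246)
Y = -9 (Y = 9*(-1) = -9)
1/(-614 + (C + Y)*(61 + p(u))) = 1/(-614 + (-246 - 9)*(61 - 1/7)) = 1/(-614 - 255*426/7) = 1/(-614 - 108630/7) = 1/(-112928/7) = -7/112928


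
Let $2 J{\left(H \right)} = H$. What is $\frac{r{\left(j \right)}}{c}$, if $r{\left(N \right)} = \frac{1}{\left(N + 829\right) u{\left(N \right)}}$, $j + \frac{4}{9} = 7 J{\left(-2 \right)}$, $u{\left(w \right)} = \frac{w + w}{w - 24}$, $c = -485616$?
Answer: $- \frac{849}{160382130112} \approx -5.2936 \cdot 10^{-9}$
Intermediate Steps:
$J{\left(H \right)} = \frac{H}{2}$
$u{\left(w \right)} = \frac{2 w}{-24 + w}$
$j = - \frac{67}{9}$ ($j = - \frac{4}{9} + 7 \cdot \frac{1}{2} \left(-2\right) = - \frac{4}{9} + 7 \left(-1\right) = - \frac{4}{9} - 7 = - \frac{67}{9} \approx -7.4444$)
$r{\left(N \right)} = \frac{-24 + N}{2 N \left(829 + N\right)}$ ($r{\left(N \right)} = \frac{1}{\left(N + 829\right) \frac{2 N}{-24 + N}} = \frac{\frac{1}{2} \frac{1}{N} \left(-24 + N\right)}{829 + N} = \frac{-24 + N}{2 N \left(829 + N\right)}$)
$\frac{r{\left(j \right)}}{c} = \frac{\frac{1}{2} \frac{1}{- \frac{67}{9}} \frac{1}{829 - \frac{67}{9}} \left(-24 - \frac{67}{9}\right)}{-485616} = \frac{1}{2} \left(- \frac{9}{67}\right) \frac{1}{\frac{7394}{9}} \left(- \frac{283}{9}\right) \left(- \frac{1}{485616}\right) = \frac{1}{2} \left(- \frac{9}{67}\right) \frac{9}{7394} \left(- \frac{283}{9}\right) \left(- \frac{1}{485616}\right) = \frac{2547}{990796} \left(- \frac{1}{485616}\right) = - \frac{849}{160382130112}$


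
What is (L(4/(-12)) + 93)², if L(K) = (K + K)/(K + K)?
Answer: 8836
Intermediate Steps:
L(K) = 1 (L(K) = (2*K)/((2*K)) = (2*K)*(1/(2*K)) = 1)
(L(4/(-12)) + 93)² = (1 + 93)² = 94² = 8836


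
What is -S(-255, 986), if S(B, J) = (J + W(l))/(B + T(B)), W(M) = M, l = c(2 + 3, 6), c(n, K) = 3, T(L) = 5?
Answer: 989/250 ≈ 3.9560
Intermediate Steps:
l = 3
S(B, J) = (3 + J)/(5 + B) (S(B, J) = (J + 3)/(B + 5) = (3 + J)/(5 + B))
-S(-255, 986) = -(3 + 986)/(5 - 255) = -989/(-250) = -(-1)*989/250 = -1*(-989/250) = 989/250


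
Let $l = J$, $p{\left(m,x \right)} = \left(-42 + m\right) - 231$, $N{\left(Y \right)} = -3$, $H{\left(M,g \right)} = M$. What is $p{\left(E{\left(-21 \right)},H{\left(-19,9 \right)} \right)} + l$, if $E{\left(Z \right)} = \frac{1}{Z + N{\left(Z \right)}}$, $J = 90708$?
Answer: $\frac{2170439}{24} \approx 90435.0$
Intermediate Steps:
$E{\left(Z \right)} = \frac{1}{-3 + Z}$ ($E{\left(Z \right)} = \frac{1}{Z - 3} = \frac{1}{-3 + Z}$)
$p{\left(m,x \right)} = -273 + m$
$l = 90708$
$p{\left(E{\left(-21 \right)},H{\left(-19,9 \right)} \right)} + l = \left(-273 + \frac{1}{-3 - 21}\right) + 90708 = \left(-273 + \frac{1}{-24}\right) + 90708 = \left(-273 - \frac{1}{24}\right) + 90708 = - \frac{6553}{24} + 90708 = \frac{2170439}{24}$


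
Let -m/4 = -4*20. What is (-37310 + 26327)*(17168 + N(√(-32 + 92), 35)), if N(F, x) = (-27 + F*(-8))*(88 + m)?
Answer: -67567416 + 71697024*√15 ≈ 2.1011e+8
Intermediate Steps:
m = 320 (m = -(-16)*20 = -4*(-80) = 320)
N(F, x) = -11016 - 3264*F (N(F, x) = (-27 + F*(-8))*(88 + 320) = (-27 - 8*F)*408 = -11016 - 3264*F)
(-37310 + 26327)*(17168 + N(√(-32 + 92), 35)) = (-37310 + 26327)*(17168 + (-11016 - 3264*√(-32 + 92))) = -10983*(17168 + (-11016 - 6528*√15)) = -10983*(6152 - 6528*√15) = -67567416 + 71697024*√15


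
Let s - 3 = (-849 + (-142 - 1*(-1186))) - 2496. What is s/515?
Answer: -2298/515 ≈ -4.4621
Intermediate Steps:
s = -2298 (s = 3 + ((-849 + (-142 - 1*(-1186))) - 2496) = 3 + ((-849 + (-142 + 1186)) - 2496) = 3 + ((-849 + 1044) - 2496) = 3 + (195 - 2496) = 3 - 2301 = -2298)
s/515 = -2298/515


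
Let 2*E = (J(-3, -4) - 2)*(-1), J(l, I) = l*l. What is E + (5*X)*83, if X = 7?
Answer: 5803/2 ≈ 2901.5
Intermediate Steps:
J(l, I) = l**2
E = -7/2 (E = (((-3)**2 - 2)*(-1))/2 = ((9 - 2)*(-1))/2 = (7*(-1))/2 = (1/2)*(-7) = -7/2 ≈ -3.5000)
E + (5*X)*83 = -7/2 + (5*7)*83 = -7/2 + 35*83 = -7/2 + 2905 = 5803/2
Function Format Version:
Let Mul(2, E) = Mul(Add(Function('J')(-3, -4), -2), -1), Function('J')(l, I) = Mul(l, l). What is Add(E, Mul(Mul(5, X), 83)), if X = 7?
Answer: Rational(5803, 2) ≈ 2901.5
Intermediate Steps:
Function('J')(l, I) = Pow(l, 2)
E = Rational(-7, 2) (E = Mul(Rational(1, 2), Mul(Add(Pow(-3, 2), -2), -1)) = Mul(Rational(1, 2), Mul(Add(9, -2), -1)) = Mul(Rational(1, 2), Mul(7, -1)) = Mul(Rational(1, 2), -7) = Rational(-7, 2) ≈ -3.5000)
Add(E, Mul(Mul(5, X), 83)) = Add(Rational(-7, 2), Mul(Mul(5, 7), 83)) = Add(Rational(-7, 2), Mul(35, 83)) = Add(Rational(-7, 2), 2905) = Rational(5803, 2)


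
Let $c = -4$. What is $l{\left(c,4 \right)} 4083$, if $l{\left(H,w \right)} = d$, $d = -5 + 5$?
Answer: $0$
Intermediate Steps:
$d = 0$
$l{\left(H,w \right)} = 0$
$l{\left(c,4 \right)} 4083 = 0 \cdot 4083 = 0$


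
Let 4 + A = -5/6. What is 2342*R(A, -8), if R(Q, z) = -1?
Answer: -2342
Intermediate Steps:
A = -29/6 (A = -4 - 5/6 = -4 - 5*⅙ = -4 - ⅚ = -29/6 ≈ -4.8333)
2342*R(A, -8) = 2342*(-1) = -2342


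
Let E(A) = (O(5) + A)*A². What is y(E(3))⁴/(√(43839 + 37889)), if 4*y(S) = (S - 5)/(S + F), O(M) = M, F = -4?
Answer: 20151121*√1277/55918627127296 ≈ 1.2878e-5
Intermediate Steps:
E(A) = A²*(5 + A) (E(A) = (5 + A)*A² = A²*(5 + A))
y(S) = (-5 + S)/(4*(-4 + S)) (y(S) = ((S - 5)/(S - 4))/4 = ((-5 + S)/(-4 + S))/4 = (-5 + S)/(4*(-4 + S)))
y(E(3))⁴/(√(43839 + 37889)) = ((-5 + 3²*(5 + 3))/(4*(-4 + 3²*(5 + 3))))⁴/(√(43839 + 37889)) = ((-5 + 9*8)/(4*(-4 + 9*8)))⁴/(√81728) = ((-5 + 72)/(4*(-4 + 72)))⁴/((8*√1277)) = ((¼)*67/68)⁴*(√1277/10216) = ((¼)*(1/68)*67)⁴*(√1277/10216) = (67/272)⁴*(√1277/10216) = 20151121*(√1277/10216)/5473632256 = 20151121*√1277/55918627127296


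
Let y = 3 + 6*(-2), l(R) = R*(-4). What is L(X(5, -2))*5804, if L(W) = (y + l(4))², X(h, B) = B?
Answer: 3627500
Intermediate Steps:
l(R) = -4*R
y = -9 (y = 3 - 12 = -9)
L(W) = 625 (L(W) = (-9 - 4*4)² = (-9 - 16)² = (-25)² = 625)
L(X(5, -2))*5804 = 625*5804 = 3627500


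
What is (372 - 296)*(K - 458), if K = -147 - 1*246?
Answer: -64676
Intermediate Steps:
K = -393 (K = -147 - 246 = -393)
(372 - 296)*(K - 458) = (372 - 296)*(-393 - 458) = 76*(-851) = -64676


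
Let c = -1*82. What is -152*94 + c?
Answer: -14370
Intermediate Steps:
c = -82
-152*94 + c = -152*94 - 82 = -14288 - 82 = -14370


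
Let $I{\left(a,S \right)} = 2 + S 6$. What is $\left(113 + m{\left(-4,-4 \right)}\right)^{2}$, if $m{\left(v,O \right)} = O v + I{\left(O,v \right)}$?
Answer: $11449$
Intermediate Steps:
$I{\left(a,S \right)} = 2 + 6 S$
$m{\left(v,O \right)} = 2 + 6 v + O v$ ($m{\left(v,O \right)} = O v + \left(2 + 6 v\right) = 2 + 6 v + O v$)
$\left(113 + m{\left(-4,-4 \right)}\right)^{2} = \left(113 + \left(2 + 6 \left(-4\right) - -16\right)\right)^{2} = \left(113 + \left(2 - 24 + 16\right)\right)^{2} = \left(113 - 6\right)^{2} = 107^{2} = 11449$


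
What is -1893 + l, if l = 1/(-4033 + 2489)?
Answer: -2922793/1544 ≈ -1893.0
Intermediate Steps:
l = -1/1544 (l = 1/(-1544) = -1/1544 ≈ -0.00064767)
-1893 + l = -1893 - 1/1544 = -2922793/1544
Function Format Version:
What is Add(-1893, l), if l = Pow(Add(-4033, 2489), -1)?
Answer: Rational(-2922793, 1544) ≈ -1893.0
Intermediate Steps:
l = Rational(-1, 1544) (l = Pow(-1544, -1) = Rational(-1, 1544) ≈ -0.00064767)
Add(-1893, l) = Add(-1893, Rational(-1, 1544)) = Rational(-2922793, 1544)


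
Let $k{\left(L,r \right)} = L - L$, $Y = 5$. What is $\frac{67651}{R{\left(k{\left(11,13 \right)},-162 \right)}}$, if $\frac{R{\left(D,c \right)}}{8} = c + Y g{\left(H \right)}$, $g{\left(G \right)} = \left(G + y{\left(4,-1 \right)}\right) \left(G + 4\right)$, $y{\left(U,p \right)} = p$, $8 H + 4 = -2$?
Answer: $- \frac{135302}{3047} \approx -44.405$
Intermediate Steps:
$H = - \frac{3}{4}$ ($H = - \frac{1}{2} + \frac{1}{8} \left(-2\right) = - \frac{1}{2} - \frac{1}{4} = - \frac{3}{4} \approx -0.75$)
$g{\left(G \right)} = \left(-1 + G\right) \left(4 + G\right)$ ($g{\left(G \right)} = \left(G - 1\right) \left(G + 4\right) = \left(-1 + G\right) \left(4 + G\right)$)
$k{\left(L,r \right)} = 0$
$R{\left(D,c \right)} = - \frac{455}{2} + 8 c$ ($R{\left(D,c \right)} = 8 \left(c + 5 \left(-4 + \left(- \frac{3}{4}\right)^{2} + 3 \left(- \frac{3}{4}\right)\right)\right) = 8 \left(c + 5 \left(-4 + \frac{9}{16} - \frac{9}{4}\right)\right) = 8 \left(c + 5 \left(- \frac{91}{16}\right)\right) = 8 \left(c - \frac{455}{16}\right) = 8 \left(- \frac{455}{16} + c\right) = - \frac{455}{2} + 8 c$)
$\frac{67651}{R{\left(k{\left(11,13 \right)},-162 \right)}} = \frac{67651}{- \frac{455}{2} + 8 \left(-162\right)} = \frac{67651}{- \frac{455}{2} - 1296} = \frac{67651}{- \frac{3047}{2}} = 67651 \left(- \frac{2}{3047}\right) = - \frac{135302}{3047}$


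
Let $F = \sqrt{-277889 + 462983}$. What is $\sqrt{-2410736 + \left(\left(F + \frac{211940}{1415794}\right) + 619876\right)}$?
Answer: $\frac{\sqrt{-897432397674108650 + 1503354487827 \sqrt{20566}}}{707897} \approx 1338.1 i$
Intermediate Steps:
$F = 3 \sqrt{20566}$ ($F = \sqrt{185094} = 3 \sqrt{20566} \approx 430.23$)
$\sqrt{-2410736 + \left(\left(F + \frac{211940}{1415794}\right) + 619876\right)} = \sqrt{-2410736 + \left(\left(3 \sqrt{20566} + \frac{211940}{1415794}\right) + 619876\right)} = \sqrt{-2410736 + \left(\left(3 \sqrt{20566} + 211940 \cdot \frac{1}{1415794}\right) + 619876\right)} = \sqrt{-2410736 + \left(\left(3 \sqrt{20566} + \frac{105970}{707897}\right) + 619876\right)} = \sqrt{-2410736 + \left(\left(\frac{105970}{707897} + 3 \sqrt{20566}\right) + 619876\right)} = \sqrt{-2410736 + \left(\frac{438808466742}{707897} + 3 \sqrt{20566}\right)} = \sqrt{- \frac{1267744315450}{707897} + 3 \sqrt{20566}}$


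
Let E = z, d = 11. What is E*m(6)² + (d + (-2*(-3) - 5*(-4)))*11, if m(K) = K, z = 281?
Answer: 10523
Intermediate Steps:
E = 281
E*m(6)² + (d + (-2*(-3) - 5*(-4)))*11 = 281*6² + (11 + (-2*(-3) - 5*(-4)))*11 = 281*36 + (11 + (6 + 20))*11 = 10116 + (11 + 26)*11 = 10116 + 37*11 = 10116 + 407 = 10523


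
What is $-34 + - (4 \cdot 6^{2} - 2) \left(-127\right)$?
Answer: $18000$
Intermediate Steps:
$-34 + - (4 \cdot 6^{2} - 2) \left(-127\right) = -34 + - (4 \cdot 36 - 2) \left(-127\right) = -34 + - (144 - 2) \left(-127\right) = -34 + \left(-1\right) 142 \left(-127\right) = -34 - -18034 = -34 + 18034 = 18000$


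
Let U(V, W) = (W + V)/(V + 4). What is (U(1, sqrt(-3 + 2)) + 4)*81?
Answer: 1701/5 + 81*I/5 ≈ 340.2 + 16.2*I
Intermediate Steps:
U(V, W) = (V + W)/(4 + V)
(U(1, sqrt(-3 + 2)) + 4)*81 = ((1 + sqrt(-3 + 2))/(4 + 1) + 4)*81 = ((1 + sqrt(-1))/5 + 4)*81 = ((1 + I)/5 + 4)*81 = ((1/5 + I/5) + 4)*81 = (21/5 + I/5)*81 = 1701/5 + 81*I/5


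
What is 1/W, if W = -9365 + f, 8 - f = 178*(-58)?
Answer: 1/967 ≈ 0.0010341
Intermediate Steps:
f = 10332 (f = 8 - 178*(-58) = 8 - 1*(-10324) = 8 + 10324 = 10332)
W = 967 (W = -9365 + 10332 = 967)
1/W = 1/967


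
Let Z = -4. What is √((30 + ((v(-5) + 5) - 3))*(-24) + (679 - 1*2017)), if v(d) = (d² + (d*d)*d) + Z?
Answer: √390 ≈ 19.748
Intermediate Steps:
v(d) = -4 + d² + d³ (v(d) = (d² + (d*d)*d) - 4 = (d² + d²*d) - 4 = (d² + d³) - 4 = -4 + d² + d³)
√((30 + ((v(-5) + 5) - 3))*(-24) + (679 - 1*2017)) = √((30 + (((-4 + (-5)² + (-5)³) + 5) - 3))*(-24) + (679 - 1*2017)) = √((30 + (((-4 + 25 - 125) + 5) - 3))*(-24) + (679 - 2017)) = √((30 + ((-104 + 5) - 3))*(-24) - 1338) = √((30 + (-99 - 3))*(-24) - 1338) = √((30 - 102)*(-24) - 1338) = √(-72*(-24) - 1338) = √(1728 - 1338) = √390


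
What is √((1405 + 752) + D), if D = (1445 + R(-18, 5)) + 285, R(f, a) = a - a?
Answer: 13*√23 ≈ 62.346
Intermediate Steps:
R(f, a) = 0
D = 1730 (D = (1445 + 0) + 285 = 1445 + 285 = 1730)
√((1405 + 752) + D) = √((1405 + 752) + 1730) = √(2157 + 1730) = √3887 = 13*√23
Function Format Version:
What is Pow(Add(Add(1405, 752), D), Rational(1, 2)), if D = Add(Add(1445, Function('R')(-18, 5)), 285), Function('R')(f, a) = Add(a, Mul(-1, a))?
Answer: Mul(13, Pow(23, Rational(1, 2))) ≈ 62.346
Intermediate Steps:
Function('R')(f, a) = 0
D = 1730 (D = Add(Add(1445, 0), 285) = Add(1445, 285) = 1730)
Pow(Add(Add(1405, 752), D), Rational(1, 2)) = Pow(Add(Add(1405, 752), 1730), Rational(1, 2)) = Pow(Add(2157, 1730), Rational(1, 2)) = Pow(3887, Rational(1, 2)) = Mul(13, Pow(23, Rational(1, 2)))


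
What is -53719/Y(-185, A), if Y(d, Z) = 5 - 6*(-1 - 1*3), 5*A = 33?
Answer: -53719/29 ≈ -1852.4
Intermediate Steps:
A = 33/5 (A = (⅕)*33 = 33/5 ≈ 6.6000)
Y(d, Z) = 29 (Y(d, Z) = 5 - 6*(-1 - 3) = 5 - 6*(-4) = 5 + 24 = 29)
-53719/Y(-185, A) = -53719/29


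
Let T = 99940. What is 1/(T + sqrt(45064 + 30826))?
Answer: 9994/998792771 - sqrt(75890)/9987927710 ≈ 9.9785e-6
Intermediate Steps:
1/(T + sqrt(45064 + 30826)) = 1/(99940 + sqrt(45064 + 30826)) = 1/(99940 + sqrt(75890))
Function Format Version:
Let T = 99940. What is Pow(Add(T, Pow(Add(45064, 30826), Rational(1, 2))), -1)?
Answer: Add(Rational(9994, 998792771), Mul(Rational(-1, 9987927710), Pow(75890, Rational(1, 2)))) ≈ 9.9785e-6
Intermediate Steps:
Pow(Add(T, Pow(Add(45064, 30826), Rational(1, 2))), -1) = Pow(Add(99940, Pow(Add(45064, 30826), Rational(1, 2))), -1) = Pow(Add(99940, Pow(75890, Rational(1, 2))), -1)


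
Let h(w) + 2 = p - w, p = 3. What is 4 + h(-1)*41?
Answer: 86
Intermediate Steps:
h(w) = 1 - w (h(w) = -2 + (3 - w) = 1 - w)
4 + h(-1)*41 = 4 + (1 - 1*(-1))*41 = 4 + (1 + 1)*41 = 4 + 2*41 = 4 + 82 = 86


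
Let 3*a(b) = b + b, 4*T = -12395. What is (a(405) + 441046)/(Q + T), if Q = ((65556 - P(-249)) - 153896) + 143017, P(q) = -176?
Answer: 1765264/207017 ≈ 8.5271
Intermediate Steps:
T = -12395/4 (T = (¼)*(-12395) = -12395/4 ≈ -3098.8)
a(b) = 2*b/3 (a(b) = (b + b)/3 = (2*b)/3 = 2*b/3)
Q = 54853 (Q = ((65556 - 1*(-176)) - 153896) + 143017 = ((65556 + 176) - 153896) + 143017 = (65732 - 153896) + 143017 = -88164 + 143017 = 54853)
(a(405) + 441046)/(Q + T) = ((⅔)*405 + 441046)/(54853 - 12395/4) = (270 + 441046)/(207017/4) = 441316*(4/207017) = 1765264/207017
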